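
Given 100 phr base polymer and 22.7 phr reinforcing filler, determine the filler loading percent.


Filler % = filler / (rubber + filler) * 100
= 22.7 / (100 + 22.7) * 100
= 22.7 / 122.7 * 100
= 18.5%

18.5%


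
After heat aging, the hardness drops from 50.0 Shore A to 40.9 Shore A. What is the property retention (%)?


Retention = aged / original * 100
= 40.9 / 50.0 * 100
= 81.8%

81.8%


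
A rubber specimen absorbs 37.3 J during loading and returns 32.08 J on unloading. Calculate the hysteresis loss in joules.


Hysteresis loss = loading - unloading
= 37.3 - 32.08
= 5.22 J

5.22 J


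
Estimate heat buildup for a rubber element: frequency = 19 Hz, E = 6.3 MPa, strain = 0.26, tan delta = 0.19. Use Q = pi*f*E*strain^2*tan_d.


Q = pi * f * E * strain^2 * tan_d
= pi * 19 * 6.3 * 0.26^2 * 0.19
= pi * 19 * 6.3 * 0.0676 * 0.19
= 4.8300

Q = 4.8300


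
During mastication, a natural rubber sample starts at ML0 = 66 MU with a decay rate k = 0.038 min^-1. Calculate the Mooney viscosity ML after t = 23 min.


ML = ML0 * exp(-k * t)
ML = 66 * exp(-0.038 * 23)
ML = 66 * 0.4173
ML = 27.54 MU

27.54 MU


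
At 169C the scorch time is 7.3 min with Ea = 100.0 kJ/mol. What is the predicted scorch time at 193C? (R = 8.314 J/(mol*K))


Convert temperatures: T1 = 169 + 273.15 = 442.15 K, T2 = 193 + 273.15 = 466.15 K
ts2_new = 7.3 * exp(100000 / 8.314 * (1/466.15 - 1/442.15))
1/T2 - 1/T1 = -1.1644e-04
ts2_new = 1.8 min

1.8 min


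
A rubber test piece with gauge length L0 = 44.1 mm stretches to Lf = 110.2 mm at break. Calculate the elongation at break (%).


Elongation = (Lf - L0) / L0 * 100
= (110.2 - 44.1) / 44.1 * 100
= 66.1 / 44.1 * 100
= 149.9%

149.9%


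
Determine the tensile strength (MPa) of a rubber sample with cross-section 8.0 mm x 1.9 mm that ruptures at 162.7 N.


Area = width * thickness = 8.0 * 1.9 = 15.2 mm^2
TS = force / area = 162.7 / 15.2 = 10.7 MPa

10.7 MPa


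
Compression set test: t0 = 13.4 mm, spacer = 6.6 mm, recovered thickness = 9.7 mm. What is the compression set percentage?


CS = (t0 - recovered) / (t0 - ts) * 100
= (13.4 - 9.7) / (13.4 - 6.6) * 100
= 3.7 / 6.8 * 100
= 54.4%

54.4%


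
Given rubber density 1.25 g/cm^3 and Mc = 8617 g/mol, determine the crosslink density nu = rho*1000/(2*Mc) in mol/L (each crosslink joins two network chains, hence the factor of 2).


nu = rho * 1000 / (2 * Mc)
nu = 1.25 * 1000 / (2 * 8617)
nu = 1250.0 / 17234
nu = 0.0725 mol/L

0.0725 mol/L


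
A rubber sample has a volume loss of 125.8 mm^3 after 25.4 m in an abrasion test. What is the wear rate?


Rate = volume_loss / distance
= 125.8 / 25.4
= 4.953 mm^3/m

4.953 mm^3/m


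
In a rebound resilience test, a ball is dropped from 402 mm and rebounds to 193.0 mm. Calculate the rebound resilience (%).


Resilience = h_rebound / h_drop * 100
= 193.0 / 402 * 100
= 48.0%

48.0%


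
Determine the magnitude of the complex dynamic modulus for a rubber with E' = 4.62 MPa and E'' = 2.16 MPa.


|E*| = sqrt(E'^2 + E''^2)
= sqrt(4.62^2 + 2.16^2)
= sqrt(21.3444 + 4.6656)
= 5.1 MPa

5.1 MPa


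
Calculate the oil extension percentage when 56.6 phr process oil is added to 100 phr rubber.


Oil % = oil / (100 + oil) * 100
= 56.6 / (100 + 56.6) * 100
= 56.6 / 156.6 * 100
= 36.14%

36.14%


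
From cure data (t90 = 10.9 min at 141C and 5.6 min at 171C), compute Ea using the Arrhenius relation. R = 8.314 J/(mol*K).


T1 = 414.15 K, T2 = 444.15 K
1/T1 - 1/T2 = 1.6309e-04
ln(t1/t2) = ln(10.9/5.6) = 0.6660
Ea = 8.314 * 0.6660 / 1.6309e-04 = 33950.6304 J/mol
Ea = 33.95 kJ/mol

33.95 kJ/mol


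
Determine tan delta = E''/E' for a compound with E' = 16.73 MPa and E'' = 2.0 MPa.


tan delta = E'' / E'
= 2.0 / 16.73
= 0.1195

tan delta = 0.1195


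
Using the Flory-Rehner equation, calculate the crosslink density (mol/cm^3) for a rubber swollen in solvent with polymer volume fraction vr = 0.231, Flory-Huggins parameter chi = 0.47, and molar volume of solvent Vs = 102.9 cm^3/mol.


ln(1 - vr) = ln(1 - 0.231) = -0.2627
Numerator = -((-0.2627) + 0.231 + 0.47 * 0.231^2) = 0.0066
Denominator = 102.9 * (0.231^(1/3) - 0.231/2) = 51.2524
nu = 0.0066 / 51.2524 = 1.2847e-04 mol/cm^3

1.2847e-04 mol/cm^3


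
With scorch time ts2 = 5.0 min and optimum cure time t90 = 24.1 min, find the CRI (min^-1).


CRI = 100 / (t90 - ts2)
= 100 / (24.1 - 5.0)
= 100 / 19.1
= 5.24 min^-1

5.24 min^-1


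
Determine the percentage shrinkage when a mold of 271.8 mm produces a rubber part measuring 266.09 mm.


Shrinkage = (mold - part) / mold * 100
= (271.8 - 266.09) / 271.8 * 100
= 5.71 / 271.8 * 100
= 2.1%

2.1%


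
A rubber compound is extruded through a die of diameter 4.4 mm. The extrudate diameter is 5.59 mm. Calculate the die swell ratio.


Die swell ratio = D_extrudate / D_die
= 5.59 / 4.4
= 1.27

Die swell = 1.27


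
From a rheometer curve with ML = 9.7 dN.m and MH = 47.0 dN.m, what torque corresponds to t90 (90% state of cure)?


M90 = ML + 0.9 * (MH - ML)
M90 = 9.7 + 0.9 * (47.0 - 9.7)
M90 = 9.7 + 0.9 * 37.3
M90 = 43.27 dN.m

43.27 dN.m


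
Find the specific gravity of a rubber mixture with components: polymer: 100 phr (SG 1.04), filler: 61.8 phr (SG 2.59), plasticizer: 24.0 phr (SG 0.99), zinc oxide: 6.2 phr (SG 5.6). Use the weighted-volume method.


Sum of weights = 192.0
Volume contributions:
  polymer: 100/1.04 = 96.1538
  filler: 61.8/2.59 = 23.8610
  plasticizer: 24.0/0.99 = 24.2424
  zinc oxide: 6.2/5.6 = 1.1071
Sum of volumes = 145.3644
SG = 192.0 / 145.3644 = 1.321

SG = 1.321


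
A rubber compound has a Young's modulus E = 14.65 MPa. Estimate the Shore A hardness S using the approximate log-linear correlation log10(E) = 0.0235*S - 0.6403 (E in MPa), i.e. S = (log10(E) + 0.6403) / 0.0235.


log10(E) = 0.0235*S - 0.6403  =>  S = (log10(E) + 0.6403) / 0.0235
log10(14.65) = 1.165838
S = (1.165838 + 0.6403) / 0.0235 = 1.806138 / 0.0235
S = 76.9

Shore A = 76.9


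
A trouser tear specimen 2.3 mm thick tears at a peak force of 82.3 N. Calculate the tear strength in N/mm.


Tear strength = force / thickness
= 82.3 / 2.3
= 35.78 N/mm

35.78 N/mm


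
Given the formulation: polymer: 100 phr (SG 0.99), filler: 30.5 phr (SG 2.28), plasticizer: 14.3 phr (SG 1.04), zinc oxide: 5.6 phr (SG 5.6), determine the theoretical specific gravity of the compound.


Sum of weights = 150.4
Volume contributions:
  polymer: 100/0.99 = 101.0101
  filler: 30.5/2.28 = 13.3772
  plasticizer: 14.3/1.04 = 13.7500
  zinc oxide: 5.6/5.6 = 1.0000
Sum of volumes = 129.1373
SG = 150.4 / 129.1373 = 1.165

SG = 1.165


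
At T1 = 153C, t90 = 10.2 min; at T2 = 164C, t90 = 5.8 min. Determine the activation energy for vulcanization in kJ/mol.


T1 = 426.15 K, T2 = 437.15 K
1/T1 - 1/T2 = 5.9047e-05
ln(t1/t2) = ln(10.2/5.8) = 0.5645
Ea = 8.314 * 0.5645 / 5.9047e-05 = 79487.1974 J/mol
Ea = 79.49 kJ/mol

79.49 kJ/mol


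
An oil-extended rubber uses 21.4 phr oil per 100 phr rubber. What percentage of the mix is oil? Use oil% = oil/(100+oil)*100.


Oil % = oil / (100 + oil) * 100
= 21.4 / (100 + 21.4) * 100
= 21.4 / 121.4 * 100
= 17.63%

17.63%


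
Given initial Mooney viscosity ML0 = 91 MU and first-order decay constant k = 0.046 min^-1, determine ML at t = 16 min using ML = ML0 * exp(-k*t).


ML = ML0 * exp(-k * t)
ML = 91 * exp(-0.046 * 16)
ML = 91 * 0.4790
ML = 43.59 MU

43.59 MU


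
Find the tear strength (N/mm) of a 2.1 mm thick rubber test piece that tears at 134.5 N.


Tear strength = force / thickness
= 134.5 / 2.1
= 64.05 N/mm

64.05 N/mm


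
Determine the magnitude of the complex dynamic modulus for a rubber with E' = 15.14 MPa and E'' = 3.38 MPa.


|E*| = sqrt(E'^2 + E''^2)
= sqrt(15.14^2 + 3.38^2)
= sqrt(229.2196 + 11.4244)
= 15.513 MPa

15.513 MPa


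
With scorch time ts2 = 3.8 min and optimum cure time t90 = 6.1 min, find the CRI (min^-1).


CRI = 100 / (t90 - ts2)
= 100 / (6.1 - 3.8)
= 100 / 2.3
= 43.48 min^-1

43.48 min^-1


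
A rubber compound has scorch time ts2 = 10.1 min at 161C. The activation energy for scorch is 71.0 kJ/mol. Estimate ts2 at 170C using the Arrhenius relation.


Convert temperatures: T1 = 161 + 273.15 = 434.15 K, T2 = 170 + 273.15 = 443.15 K
ts2_new = 10.1 * exp(71000 / 8.314 * (1/443.15 - 1/434.15))
1/T2 - 1/T1 = -4.6779e-05
ts2_new = 6.77 min

6.77 min


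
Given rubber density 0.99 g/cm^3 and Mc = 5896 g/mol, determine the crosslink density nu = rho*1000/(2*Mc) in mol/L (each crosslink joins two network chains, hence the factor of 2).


nu = rho * 1000 / (2 * Mc)
nu = 0.99 * 1000 / (2 * 5896)
nu = 990.0 / 11792
nu = 0.0840 mol/L

0.0840 mol/L


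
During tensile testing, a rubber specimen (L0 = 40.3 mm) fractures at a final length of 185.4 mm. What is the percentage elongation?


Elongation = (Lf - L0) / L0 * 100
= (185.4 - 40.3) / 40.3 * 100
= 145.1 / 40.3 * 100
= 360.0%

360.0%


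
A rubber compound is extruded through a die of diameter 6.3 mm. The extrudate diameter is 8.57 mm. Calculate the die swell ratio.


Die swell ratio = D_extrudate / D_die
= 8.57 / 6.3
= 1.36

Die swell = 1.36


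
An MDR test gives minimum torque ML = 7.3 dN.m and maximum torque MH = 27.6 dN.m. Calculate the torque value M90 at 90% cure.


M90 = ML + 0.9 * (MH - ML)
M90 = 7.3 + 0.9 * (27.6 - 7.3)
M90 = 7.3 + 0.9 * 20.3
M90 = 25.57 dN.m

25.57 dN.m


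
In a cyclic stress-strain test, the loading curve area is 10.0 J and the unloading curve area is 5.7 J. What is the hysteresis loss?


Hysteresis loss = loading - unloading
= 10.0 - 5.7
= 4.3 J

4.3 J


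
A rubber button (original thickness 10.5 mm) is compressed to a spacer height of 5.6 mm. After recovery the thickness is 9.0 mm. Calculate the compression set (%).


CS = (t0 - recovered) / (t0 - ts) * 100
= (10.5 - 9.0) / (10.5 - 5.6) * 100
= 1.5 / 4.9 * 100
= 30.6%

30.6%


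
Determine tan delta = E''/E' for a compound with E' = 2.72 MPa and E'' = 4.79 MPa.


tan delta = E'' / E'
= 4.79 / 2.72
= 1.761

tan delta = 1.761


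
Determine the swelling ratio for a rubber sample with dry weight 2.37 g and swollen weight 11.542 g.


Q = W_swollen / W_dry
Q = 11.542 / 2.37
Q = 4.87

Q = 4.87


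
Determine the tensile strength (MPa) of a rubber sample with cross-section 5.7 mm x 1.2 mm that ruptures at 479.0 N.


Area = width * thickness = 5.7 * 1.2 = 6.84 mm^2
TS = force / area = 479.0 / 6.84 = 70.03 MPa

70.03 MPa


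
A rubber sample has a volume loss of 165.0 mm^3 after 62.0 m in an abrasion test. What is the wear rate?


Rate = volume_loss / distance
= 165.0 / 62.0
= 2.661 mm^3/m

2.661 mm^3/m


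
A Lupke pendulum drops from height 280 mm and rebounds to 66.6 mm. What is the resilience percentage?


Resilience = h_rebound / h_drop * 100
= 66.6 / 280 * 100
= 23.8%

23.8%


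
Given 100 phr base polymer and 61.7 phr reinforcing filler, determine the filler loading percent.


Filler % = filler / (rubber + filler) * 100
= 61.7 / (100 + 61.7) * 100
= 61.7 / 161.7 * 100
= 38.16%

38.16%


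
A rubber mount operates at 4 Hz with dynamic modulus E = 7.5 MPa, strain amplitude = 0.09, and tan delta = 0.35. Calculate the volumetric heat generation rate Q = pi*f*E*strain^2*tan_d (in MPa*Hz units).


Q = pi * f * E * strain^2 * tan_d
= pi * 4 * 7.5 * 0.09^2 * 0.35
= pi * 4 * 7.5 * 0.0081 * 0.35
= 0.2672

Q = 0.2672


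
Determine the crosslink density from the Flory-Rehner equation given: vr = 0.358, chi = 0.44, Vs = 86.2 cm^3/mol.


ln(1 - vr) = ln(1 - 0.358) = -0.4432
Numerator = -((-0.4432) + 0.358 + 0.44 * 0.358^2) = 0.0288
Denominator = 86.2 * (0.358^(1/3) - 0.358/2) = 45.7773
nu = 0.0288 / 45.7773 = 6.2858e-04 mol/cm^3

6.2858e-04 mol/cm^3


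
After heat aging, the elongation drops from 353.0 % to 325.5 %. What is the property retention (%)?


Retention = aged / original * 100
= 325.5 / 353.0 * 100
= 92.2%

92.2%


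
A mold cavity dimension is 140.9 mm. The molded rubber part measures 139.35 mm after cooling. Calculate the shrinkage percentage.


Shrinkage = (mold - part) / mold * 100
= (140.9 - 139.35) / 140.9 * 100
= 1.55 / 140.9 * 100
= 1.1%

1.1%


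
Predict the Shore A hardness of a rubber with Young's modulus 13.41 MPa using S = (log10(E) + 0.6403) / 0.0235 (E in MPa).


log10(E) = 0.0235*S - 0.6403  =>  S = (log10(E) + 0.6403) / 0.0235
log10(13.41) = 1.127429
S = (1.127429 + 0.6403) / 0.0235 = 1.767729 / 0.0235
S = 75.2

Shore A = 75.2


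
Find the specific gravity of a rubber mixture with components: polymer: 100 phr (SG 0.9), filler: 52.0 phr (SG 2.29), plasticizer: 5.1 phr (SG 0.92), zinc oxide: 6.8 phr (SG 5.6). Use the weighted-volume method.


Sum of weights = 163.9
Volume contributions:
  polymer: 100/0.9 = 111.1111
  filler: 52.0/2.29 = 22.7074
  plasticizer: 5.1/0.92 = 5.5435
  zinc oxide: 6.8/5.6 = 1.2143
Sum of volumes = 140.5763
SG = 163.9 / 140.5763 = 1.166

SG = 1.166


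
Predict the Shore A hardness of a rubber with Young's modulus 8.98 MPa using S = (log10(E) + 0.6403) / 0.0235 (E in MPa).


log10(E) = 0.0235*S - 0.6403  =>  S = (log10(E) + 0.6403) / 0.0235
log10(8.98) = 0.953276
S = (0.953276 + 0.6403) / 0.0235 = 1.593576 / 0.0235
S = 67.8

Shore A = 67.8


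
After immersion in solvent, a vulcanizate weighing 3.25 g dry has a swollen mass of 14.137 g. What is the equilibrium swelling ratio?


Q = W_swollen / W_dry
Q = 14.137 / 3.25
Q = 4.35

Q = 4.35


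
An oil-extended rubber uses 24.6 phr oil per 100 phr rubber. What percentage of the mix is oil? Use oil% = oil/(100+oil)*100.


Oil % = oil / (100 + oil) * 100
= 24.6 / (100 + 24.6) * 100
= 24.6 / 124.6 * 100
= 19.74%

19.74%


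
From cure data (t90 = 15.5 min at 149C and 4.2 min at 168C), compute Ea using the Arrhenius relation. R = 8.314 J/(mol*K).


T1 = 422.15 K, T2 = 441.15 K
1/T1 - 1/T2 = 1.0202e-04
ln(t1/t2) = ln(15.5/4.2) = 1.3058
Ea = 8.314 * 1.3058 / 1.0202e-04 = 106407.2844 J/mol
Ea = 106.41 kJ/mol

106.41 kJ/mol


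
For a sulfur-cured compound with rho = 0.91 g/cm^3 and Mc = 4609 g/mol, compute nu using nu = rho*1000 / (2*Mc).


nu = rho * 1000 / (2 * Mc)
nu = 0.91 * 1000 / (2 * 4609)
nu = 910.0 / 9218
nu = 0.0987 mol/L

0.0987 mol/L


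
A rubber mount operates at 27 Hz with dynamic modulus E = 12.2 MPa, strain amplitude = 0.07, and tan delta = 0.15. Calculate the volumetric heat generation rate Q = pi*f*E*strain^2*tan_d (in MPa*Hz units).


Q = pi * f * E * strain^2 * tan_d
= pi * 27 * 12.2 * 0.07^2 * 0.15
= pi * 27 * 12.2 * 0.0049 * 0.15
= 0.7606

Q = 0.7606


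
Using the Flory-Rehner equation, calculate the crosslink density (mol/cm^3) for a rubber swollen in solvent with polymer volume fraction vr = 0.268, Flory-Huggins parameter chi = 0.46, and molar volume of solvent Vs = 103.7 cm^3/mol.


ln(1 - vr) = ln(1 - 0.268) = -0.3120
Numerator = -((-0.3120) + 0.268 + 0.46 * 0.268^2) = 0.0109
Denominator = 103.7 * (0.268^(1/3) - 0.268/2) = 52.9628
nu = 0.0109 / 52.9628 = 2.0648e-04 mol/cm^3

2.0648e-04 mol/cm^3


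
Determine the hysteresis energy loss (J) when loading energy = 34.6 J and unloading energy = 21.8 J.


Hysteresis loss = loading - unloading
= 34.6 - 21.8
= 12.8 J

12.8 J


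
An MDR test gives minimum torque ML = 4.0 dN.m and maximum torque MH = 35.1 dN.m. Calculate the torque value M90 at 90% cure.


M90 = ML + 0.9 * (MH - ML)
M90 = 4.0 + 0.9 * (35.1 - 4.0)
M90 = 4.0 + 0.9 * 31.1
M90 = 31.99 dN.m

31.99 dN.m


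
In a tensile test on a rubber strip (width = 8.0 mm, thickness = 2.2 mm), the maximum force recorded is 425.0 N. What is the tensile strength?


Area = width * thickness = 8.0 * 2.2 = 17.6 mm^2
TS = force / area = 425.0 / 17.6 = 24.15 MPa

24.15 MPa


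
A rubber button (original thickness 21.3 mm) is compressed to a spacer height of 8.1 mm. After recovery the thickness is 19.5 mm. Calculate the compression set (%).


CS = (t0 - recovered) / (t0 - ts) * 100
= (21.3 - 19.5) / (21.3 - 8.1) * 100
= 1.8 / 13.2 * 100
= 13.6%

13.6%


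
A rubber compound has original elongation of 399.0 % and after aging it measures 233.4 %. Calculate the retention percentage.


Retention = aged / original * 100
= 233.4 / 399.0 * 100
= 58.5%

58.5%


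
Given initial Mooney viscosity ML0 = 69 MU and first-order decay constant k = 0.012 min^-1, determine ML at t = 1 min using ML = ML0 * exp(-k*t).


ML = ML0 * exp(-k * t)
ML = 69 * exp(-0.012 * 1)
ML = 69 * 0.9881
ML = 68.18 MU

68.18 MU


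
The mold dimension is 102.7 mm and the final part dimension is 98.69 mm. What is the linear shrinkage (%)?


Shrinkage = (mold - part) / mold * 100
= (102.7 - 98.69) / 102.7 * 100
= 4.01 / 102.7 * 100
= 3.9%

3.9%


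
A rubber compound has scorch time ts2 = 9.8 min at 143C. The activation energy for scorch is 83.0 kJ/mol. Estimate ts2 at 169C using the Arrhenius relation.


Convert temperatures: T1 = 143 + 273.15 = 416.15 K, T2 = 169 + 273.15 = 442.15 K
ts2_new = 9.8 * exp(83000 / 8.314 * (1/442.15 - 1/416.15))
1/T2 - 1/T1 = -1.4130e-04
ts2_new = 2.39 min

2.39 min


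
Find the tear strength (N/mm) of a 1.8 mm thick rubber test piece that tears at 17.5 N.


Tear strength = force / thickness
= 17.5 / 1.8
= 9.72 N/mm

9.72 N/mm


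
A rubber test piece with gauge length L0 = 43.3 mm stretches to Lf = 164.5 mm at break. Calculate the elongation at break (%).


Elongation = (Lf - L0) / L0 * 100
= (164.5 - 43.3) / 43.3 * 100
= 121.2 / 43.3 * 100
= 279.9%

279.9%


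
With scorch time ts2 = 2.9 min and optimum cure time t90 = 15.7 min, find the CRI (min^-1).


CRI = 100 / (t90 - ts2)
= 100 / (15.7 - 2.9)
= 100 / 12.8
= 7.81 min^-1

7.81 min^-1


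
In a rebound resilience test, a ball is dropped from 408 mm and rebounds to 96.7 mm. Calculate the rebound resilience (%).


Resilience = h_rebound / h_drop * 100
= 96.7 / 408 * 100
= 23.7%

23.7%


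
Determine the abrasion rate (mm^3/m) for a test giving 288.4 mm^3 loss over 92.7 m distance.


Rate = volume_loss / distance
= 288.4 / 92.7
= 3.111 mm^3/m

3.111 mm^3/m


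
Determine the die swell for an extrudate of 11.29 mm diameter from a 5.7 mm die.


Die swell ratio = D_extrudate / D_die
= 11.29 / 5.7
= 1.981

Die swell = 1.981


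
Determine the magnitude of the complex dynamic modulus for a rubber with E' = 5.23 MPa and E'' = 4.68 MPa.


|E*| = sqrt(E'^2 + E''^2)
= sqrt(5.23^2 + 4.68^2)
= sqrt(27.3529 + 21.9024)
= 7.018 MPa

7.018 MPa


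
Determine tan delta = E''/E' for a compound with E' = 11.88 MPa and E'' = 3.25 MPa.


tan delta = E'' / E'
= 3.25 / 11.88
= 0.2736

tan delta = 0.2736


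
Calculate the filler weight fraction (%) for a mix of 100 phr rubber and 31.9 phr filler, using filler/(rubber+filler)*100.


Filler % = filler / (rubber + filler) * 100
= 31.9 / (100 + 31.9) * 100
= 31.9 / 131.9 * 100
= 24.18%

24.18%


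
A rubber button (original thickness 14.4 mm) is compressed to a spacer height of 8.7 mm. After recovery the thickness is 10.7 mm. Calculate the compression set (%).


CS = (t0 - recovered) / (t0 - ts) * 100
= (14.4 - 10.7) / (14.4 - 8.7) * 100
= 3.7 / 5.7 * 100
= 64.9%

64.9%


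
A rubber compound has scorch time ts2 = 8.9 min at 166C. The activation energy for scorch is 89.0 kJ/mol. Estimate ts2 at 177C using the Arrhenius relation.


Convert temperatures: T1 = 166 + 273.15 = 439.15 K, T2 = 177 + 273.15 = 450.15 K
ts2_new = 8.9 * exp(89000 / 8.314 * (1/450.15 - 1/439.15))
1/T2 - 1/T1 = -5.5645e-05
ts2_new = 4.91 min

4.91 min


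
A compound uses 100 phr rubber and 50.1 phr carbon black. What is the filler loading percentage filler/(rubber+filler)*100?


Filler % = filler / (rubber + filler) * 100
= 50.1 / (100 + 50.1) * 100
= 50.1 / 150.1 * 100
= 33.38%

33.38%


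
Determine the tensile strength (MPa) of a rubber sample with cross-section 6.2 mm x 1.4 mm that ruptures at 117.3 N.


Area = width * thickness = 6.2 * 1.4 = 8.68 mm^2
TS = force / area = 117.3 / 8.68 = 13.51 MPa

13.51 MPa


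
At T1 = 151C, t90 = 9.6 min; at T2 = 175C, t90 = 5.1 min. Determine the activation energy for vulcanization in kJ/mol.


T1 = 424.15 K, T2 = 448.15 K
1/T1 - 1/T2 = 1.2626e-04
ln(t1/t2) = ln(9.6/5.1) = 0.6325
Ea = 8.314 * 0.6325 / 1.2626e-04 = 41650.2555 J/mol
Ea = 41.65 kJ/mol

41.65 kJ/mol


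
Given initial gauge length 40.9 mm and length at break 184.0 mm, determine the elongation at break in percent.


Elongation = (Lf - L0) / L0 * 100
= (184.0 - 40.9) / 40.9 * 100
= 143.1 / 40.9 * 100
= 349.9%

349.9%


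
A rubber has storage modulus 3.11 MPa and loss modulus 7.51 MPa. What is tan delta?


tan delta = E'' / E'
= 7.51 / 3.11
= 2.4148

tan delta = 2.4148


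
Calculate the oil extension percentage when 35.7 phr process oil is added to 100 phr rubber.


Oil % = oil / (100 + oil) * 100
= 35.7 / (100 + 35.7) * 100
= 35.7 / 135.7 * 100
= 26.31%

26.31%


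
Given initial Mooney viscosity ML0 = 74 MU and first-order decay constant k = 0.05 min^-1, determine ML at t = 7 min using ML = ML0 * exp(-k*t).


ML = ML0 * exp(-k * t)
ML = 74 * exp(-0.05 * 7)
ML = 74 * 0.7047
ML = 52.15 MU

52.15 MU


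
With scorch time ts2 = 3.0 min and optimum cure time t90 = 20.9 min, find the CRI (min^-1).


CRI = 100 / (t90 - ts2)
= 100 / (20.9 - 3.0)
= 100 / 17.9
= 5.59 min^-1

5.59 min^-1


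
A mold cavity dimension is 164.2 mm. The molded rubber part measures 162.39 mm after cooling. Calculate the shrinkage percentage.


Shrinkage = (mold - part) / mold * 100
= (164.2 - 162.39) / 164.2 * 100
= 1.81 / 164.2 * 100
= 1.1%

1.1%


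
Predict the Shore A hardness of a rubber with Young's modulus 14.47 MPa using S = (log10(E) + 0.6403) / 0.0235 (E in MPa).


log10(E) = 0.0235*S - 0.6403  =>  S = (log10(E) + 0.6403) / 0.0235
log10(14.47) = 1.160469
S = (1.160469 + 0.6403) / 0.0235 = 1.800769 / 0.0235
S = 76.6

Shore A = 76.6


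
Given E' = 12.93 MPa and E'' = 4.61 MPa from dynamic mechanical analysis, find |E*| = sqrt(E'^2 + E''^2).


|E*| = sqrt(E'^2 + E''^2)
= sqrt(12.93^2 + 4.61^2)
= sqrt(167.1849 + 21.2521)
= 13.727 MPa

13.727 MPa


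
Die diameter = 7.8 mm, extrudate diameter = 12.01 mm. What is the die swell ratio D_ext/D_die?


Die swell ratio = D_extrudate / D_die
= 12.01 / 7.8
= 1.54

Die swell = 1.54


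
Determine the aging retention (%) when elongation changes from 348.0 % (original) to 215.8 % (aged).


Retention = aged / original * 100
= 215.8 / 348.0 * 100
= 62.0%

62.0%


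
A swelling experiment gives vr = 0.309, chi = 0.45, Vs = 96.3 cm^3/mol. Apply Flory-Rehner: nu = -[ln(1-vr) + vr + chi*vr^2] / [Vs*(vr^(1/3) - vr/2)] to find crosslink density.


ln(1 - vr) = ln(1 - 0.309) = -0.3696
Numerator = -((-0.3696) + 0.309 + 0.45 * 0.309^2) = 0.0176
Denominator = 96.3 * (0.309^(1/3) - 0.309/2) = 50.2264
nu = 0.0176 / 50.2264 = 3.5139e-04 mol/cm^3

3.5139e-04 mol/cm^3


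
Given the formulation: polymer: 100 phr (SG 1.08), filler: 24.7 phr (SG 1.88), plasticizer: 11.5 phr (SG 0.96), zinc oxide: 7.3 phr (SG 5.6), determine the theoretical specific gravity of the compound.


Sum of weights = 143.5
Volume contributions:
  polymer: 100/1.08 = 92.5926
  filler: 24.7/1.88 = 13.1383
  plasticizer: 11.5/0.96 = 11.9792
  zinc oxide: 7.3/5.6 = 1.3036
Sum of volumes = 119.0136
SG = 143.5 / 119.0136 = 1.206

SG = 1.206


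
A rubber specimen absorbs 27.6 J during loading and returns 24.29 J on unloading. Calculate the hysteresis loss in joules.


Hysteresis loss = loading - unloading
= 27.6 - 24.29
= 3.31 J

3.31 J


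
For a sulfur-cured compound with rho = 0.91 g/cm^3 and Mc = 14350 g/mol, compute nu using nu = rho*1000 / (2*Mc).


nu = rho * 1000 / (2 * Mc)
nu = 0.91 * 1000 / (2 * 14350)
nu = 910.0 / 28700
nu = 0.0317 mol/L

0.0317 mol/L


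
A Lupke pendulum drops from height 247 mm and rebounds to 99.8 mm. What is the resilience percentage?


Resilience = h_rebound / h_drop * 100
= 99.8 / 247 * 100
= 40.4%

40.4%


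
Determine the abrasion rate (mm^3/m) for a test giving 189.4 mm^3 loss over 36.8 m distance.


Rate = volume_loss / distance
= 189.4 / 36.8
= 5.147 mm^3/m

5.147 mm^3/m


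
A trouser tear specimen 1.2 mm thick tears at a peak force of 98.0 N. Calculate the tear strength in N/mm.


Tear strength = force / thickness
= 98.0 / 1.2
= 81.67 N/mm

81.67 N/mm


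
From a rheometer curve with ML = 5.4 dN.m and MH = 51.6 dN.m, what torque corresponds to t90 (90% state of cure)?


M90 = ML + 0.9 * (MH - ML)
M90 = 5.4 + 0.9 * (51.6 - 5.4)
M90 = 5.4 + 0.9 * 46.2
M90 = 46.98 dN.m

46.98 dN.m


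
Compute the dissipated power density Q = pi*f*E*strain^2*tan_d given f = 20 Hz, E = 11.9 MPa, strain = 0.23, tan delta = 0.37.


Q = pi * f * E * strain^2 * tan_d
= pi * 20 * 11.9 * 0.23^2 * 0.37
= pi * 20 * 11.9 * 0.0529 * 0.37
= 14.6347

Q = 14.6347


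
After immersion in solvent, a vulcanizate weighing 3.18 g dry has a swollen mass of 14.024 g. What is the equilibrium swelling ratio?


Q = W_swollen / W_dry
Q = 14.024 / 3.18
Q = 4.41

Q = 4.41


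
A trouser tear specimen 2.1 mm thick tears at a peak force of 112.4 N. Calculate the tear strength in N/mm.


Tear strength = force / thickness
= 112.4 / 2.1
= 53.52 N/mm

53.52 N/mm


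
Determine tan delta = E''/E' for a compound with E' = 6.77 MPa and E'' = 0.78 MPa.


tan delta = E'' / E'
= 0.78 / 6.77
= 0.1152

tan delta = 0.1152


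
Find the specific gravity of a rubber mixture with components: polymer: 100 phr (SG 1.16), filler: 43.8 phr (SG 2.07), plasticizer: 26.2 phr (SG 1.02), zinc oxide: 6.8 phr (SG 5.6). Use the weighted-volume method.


Sum of weights = 176.8
Volume contributions:
  polymer: 100/1.16 = 86.2069
  filler: 43.8/2.07 = 21.1594
  plasticizer: 26.2/1.02 = 25.6863
  zinc oxide: 6.8/5.6 = 1.2143
Sum of volumes = 134.2669
SG = 176.8 / 134.2669 = 1.317

SG = 1.317


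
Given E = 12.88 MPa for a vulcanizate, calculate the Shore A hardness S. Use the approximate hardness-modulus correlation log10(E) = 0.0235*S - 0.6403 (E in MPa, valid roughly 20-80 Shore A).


log10(E) = 0.0235*S - 0.6403  =>  S = (log10(E) + 0.6403) / 0.0235
log10(12.88) = 1.109916
S = (1.109916 + 0.6403) / 0.0235 = 1.750216 / 0.0235
S = 74.5

Shore A = 74.5


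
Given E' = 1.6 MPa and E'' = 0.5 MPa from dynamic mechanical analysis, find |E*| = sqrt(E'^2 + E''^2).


|E*| = sqrt(E'^2 + E''^2)
= sqrt(1.6^2 + 0.5^2)
= sqrt(2.5600 + 0.2500)
= 1.676 MPa

1.676 MPa


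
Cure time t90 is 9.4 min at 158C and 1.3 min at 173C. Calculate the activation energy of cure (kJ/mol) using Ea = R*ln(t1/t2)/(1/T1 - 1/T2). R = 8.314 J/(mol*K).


T1 = 431.15 K, T2 = 446.15 K
1/T1 - 1/T2 = 7.7980e-05
ln(t1/t2) = ln(9.4/1.3) = 1.9783
Ea = 8.314 * 1.9783 / 7.7980e-05 = 210926.0267 J/mol
Ea = 210.93 kJ/mol

210.93 kJ/mol


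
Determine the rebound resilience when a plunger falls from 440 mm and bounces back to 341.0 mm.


Resilience = h_rebound / h_drop * 100
= 341.0 / 440 * 100
= 77.5%

77.5%


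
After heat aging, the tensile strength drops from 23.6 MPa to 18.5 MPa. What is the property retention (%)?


Retention = aged / original * 100
= 18.5 / 23.6 * 100
= 78.4%

78.4%


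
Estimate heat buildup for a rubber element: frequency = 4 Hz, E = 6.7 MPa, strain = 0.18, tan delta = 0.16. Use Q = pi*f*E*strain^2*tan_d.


Q = pi * f * E * strain^2 * tan_d
= pi * 4 * 6.7 * 0.18^2 * 0.16
= pi * 4 * 6.7 * 0.0324 * 0.16
= 0.4365

Q = 0.4365


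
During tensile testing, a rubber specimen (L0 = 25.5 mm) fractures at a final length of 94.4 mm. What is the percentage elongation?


Elongation = (Lf - L0) / L0 * 100
= (94.4 - 25.5) / 25.5 * 100
= 68.9 / 25.5 * 100
= 270.2%

270.2%


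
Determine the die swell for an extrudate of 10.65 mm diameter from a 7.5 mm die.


Die swell ratio = D_extrudate / D_die
= 10.65 / 7.5
= 1.42

Die swell = 1.42


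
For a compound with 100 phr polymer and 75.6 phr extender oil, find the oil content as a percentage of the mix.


Oil % = oil / (100 + oil) * 100
= 75.6 / (100 + 75.6) * 100
= 75.6 / 175.6 * 100
= 43.05%

43.05%


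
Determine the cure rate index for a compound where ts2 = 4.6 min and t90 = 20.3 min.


CRI = 100 / (t90 - ts2)
= 100 / (20.3 - 4.6)
= 100 / 15.7
= 6.37 min^-1

6.37 min^-1


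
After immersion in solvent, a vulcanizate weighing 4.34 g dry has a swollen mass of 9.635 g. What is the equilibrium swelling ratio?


Q = W_swollen / W_dry
Q = 9.635 / 4.34
Q = 2.22

Q = 2.22


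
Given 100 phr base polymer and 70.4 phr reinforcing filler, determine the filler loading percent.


Filler % = filler / (rubber + filler) * 100
= 70.4 / (100 + 70.4) * 100
= 70.4 / 170.4 * 100
= 41.31%

41.31%


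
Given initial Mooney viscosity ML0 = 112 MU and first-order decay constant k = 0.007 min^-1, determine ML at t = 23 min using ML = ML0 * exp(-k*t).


ML = ML0 * exp(-k * t)
ML = 112 * exp(-0.007 * 23)
ML = 112 * 0.8513
ML = 95.34 MU

95.34 MU


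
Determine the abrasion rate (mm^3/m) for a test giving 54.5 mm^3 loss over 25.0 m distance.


Rate = volume_loss / distance
= 54.5 / 25.0
= 2.18 mm^3/m

2.18 mm^3/m


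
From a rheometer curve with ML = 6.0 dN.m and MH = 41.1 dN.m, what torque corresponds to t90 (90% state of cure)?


M90 = ML + 0.9 * (MH - ML)
M90 = 6.0 + 0.9 * (41.1 - 6.0)
M90 = 6.0 + 0.9 * 35.1
M90 = 37.59 dN.m

37.59 dN.m


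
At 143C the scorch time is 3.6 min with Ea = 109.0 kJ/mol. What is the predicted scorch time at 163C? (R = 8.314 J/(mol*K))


Convert temperatures: T1 = 143 + 273.15 = 416.15 K, T2 = 163 + 273.15 = 436.15 K
ts2_new = 3.6 * exp(109000 / 8.314 * (1/436.15 - 1/416.15))
1/T2 - 1/T1 = -1.1019e-04
ts2_new = 0.85 min

0.85 min


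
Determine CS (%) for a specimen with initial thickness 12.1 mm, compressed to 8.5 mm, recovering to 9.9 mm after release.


CS = (t0 - recovered) / (t0 - ts) * 100
= (12.1 - 9.9) / (12.1 - 8.5) * 100
= 2.2 / 3.6 * 100
= 61.1%

61.1%


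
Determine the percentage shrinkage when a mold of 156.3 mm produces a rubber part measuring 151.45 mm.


Shrinkage = (mold - part) / mold * 100
= (156.3 - 151.45) / 156.3 * 100
= 4.85 / 156.3 * 100
= 3.1%

3.1%


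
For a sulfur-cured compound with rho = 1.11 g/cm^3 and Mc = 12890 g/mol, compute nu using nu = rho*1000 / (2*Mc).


nu = rho * 1000 / (2 * Mc)
nu = 1.11 * 1000 / (2 * 12890)
nu = 1110.0 / 25780
nu = 0.0431 mol/L

0.0431 mol/L


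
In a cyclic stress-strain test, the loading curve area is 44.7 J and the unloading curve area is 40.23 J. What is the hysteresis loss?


Hysteresis loss = loading - unloading
= 44.7 - 40.23
= 4.47 J

4.47 J


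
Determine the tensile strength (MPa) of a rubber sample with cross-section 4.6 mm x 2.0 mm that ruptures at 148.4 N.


Area = width * thickness = 4.6 * 2.0 = 9.2 mm^2
TS = force / area = 148.4 / 9.2 = 16.13 MPa

16.13 MPa


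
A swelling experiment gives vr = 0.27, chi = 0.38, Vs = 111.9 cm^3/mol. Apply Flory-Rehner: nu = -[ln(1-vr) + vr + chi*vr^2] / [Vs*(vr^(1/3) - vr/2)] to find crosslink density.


ln(1 - vr) = ln(1 - 0.27) = -0.3147
Numerator = -((-0.3147) + 0.27 + 0.38 * 0.27^2) = 0.0170
Denominator = 111.9 * (0.27^(1/3) - 0.27/2) = 57.2179
nu = 0.0170 / 57.2179 = 2.9726e-04 mol/cm^3

2.9726e-04 mol/cm^3


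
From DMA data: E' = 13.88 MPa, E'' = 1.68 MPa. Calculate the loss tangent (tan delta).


tan delta = E'' / E'
= 1.68 / 13.88
= 0.121

tan delta = 0.121


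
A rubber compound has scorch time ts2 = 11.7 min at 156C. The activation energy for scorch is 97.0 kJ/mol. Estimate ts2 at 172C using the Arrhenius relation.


Convert temperatures: T1 = 156 + 273.15 = 429.15 K, T2 = 172 + 273.15 = 445.15 K
ts2_new = 11.7 * exp(97000 / 8.314 * (1/445.15 - 1/429.15))
1/T2 - 1/T1 = -8.3754e-05
ts2_new = 4.4 min

4.4 min


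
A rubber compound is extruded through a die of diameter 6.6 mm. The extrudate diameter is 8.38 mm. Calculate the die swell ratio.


Die swell ratio = D_extrudate / D_die
= 8.38 / 6.6
= 1.27

Die swell = 1.27


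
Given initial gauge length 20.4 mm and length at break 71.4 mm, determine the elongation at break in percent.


Elongation = (Lf - L0) / L0 * 100
= (71.4 - 20.4) / 20.4 * 100
= 51.0 / 20.4 * 100
= 250.0%

250.0%


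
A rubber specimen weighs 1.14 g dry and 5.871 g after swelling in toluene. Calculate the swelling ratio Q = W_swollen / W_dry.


Q = W_swollen / W_dry
Q = 5.871 / 1.14
Q = 5.15

Q = 5.15


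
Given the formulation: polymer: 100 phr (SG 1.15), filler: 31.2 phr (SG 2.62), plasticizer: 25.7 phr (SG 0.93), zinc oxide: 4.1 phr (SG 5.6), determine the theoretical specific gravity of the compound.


Sum of weights = 161.0
Volume contributions:
  polymer: 100/1.15 = 86.9565
  filler: 31.2/2.62 = 11.9084
  plasticizer: 25.7/0.93 = 27.6344
  zinc oxide: 4.1/5.6 = 0.7321
Sum of volumes = 127.2315
SG = 161.0 / 127.2315 = 1.265

SG = 1.265


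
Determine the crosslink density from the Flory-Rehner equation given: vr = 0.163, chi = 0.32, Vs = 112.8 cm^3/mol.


ln(1 - vr) = ln(1 - 0.163) = -0.1779
Numerator = -((-0.1779) + 0.163 + 0.32 * 0.163^2) = 0.0064
Denominator = 112.8 * (0.163^(1/3) - 0.163/2) = 52.4244
nu = 0.0064 / 52.4244 = 1.2264e-04 mol/cm^3

1.2264e-04 mol/cm^3


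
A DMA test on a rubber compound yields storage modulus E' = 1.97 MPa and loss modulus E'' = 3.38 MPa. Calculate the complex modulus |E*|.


|E*| = sqrt(E'^2 + E''^2)
= sqrt(1.97^2 + 3.38^2)
= sqrt(3.8809 + 11.4244)
= 3.912 MPa

3.912 MPa


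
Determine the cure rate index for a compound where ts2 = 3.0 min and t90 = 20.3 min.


CRI = 100 / (t90 - ts2)
= 100 / (20.3 - 3.0)
= 100 / 17.3
= 5.78 min^-1

5.78 min^-1


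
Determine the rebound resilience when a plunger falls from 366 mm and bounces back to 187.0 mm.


Resilience = h_rebound / h_drop * 100
= 187.0 / 366 * 100
= 51.1%

51.1%


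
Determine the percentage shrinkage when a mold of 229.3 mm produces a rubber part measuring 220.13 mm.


Shrinkage = (mold - part) / mold * 100
= (229.3 - 220.13) / 229.3 * 100
= 9.17 / 229.3 * 100
= 4.0%

4.0%


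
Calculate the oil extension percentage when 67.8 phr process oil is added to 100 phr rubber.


Oil % = oil / (100 + oil) * 100
= 67.8 / (100 + 67.8) * 100
= 67.8 / 167.8 * 100
= 40.41%

40.41%


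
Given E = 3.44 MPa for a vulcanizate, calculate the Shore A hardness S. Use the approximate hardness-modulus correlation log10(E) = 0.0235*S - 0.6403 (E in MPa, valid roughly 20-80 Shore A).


log10(E) = 0.0235*S - 0.6403  =>  S = (log10(E) + 0.6403) / 0.0235
log10(3.44) = 0.536558
S = (0.536558 + 0.6403) / 0.0235 = 1.176858 / 0.0235
S = 50.1

Shore A = 50.1


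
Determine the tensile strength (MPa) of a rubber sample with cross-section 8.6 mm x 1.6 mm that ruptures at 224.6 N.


Area = width * thickness = 8.6 * 1.6 = 13.76 mm^2
TS = force / area = 224.6 / 13.76 = 16.32 MPa

16.32 MPa


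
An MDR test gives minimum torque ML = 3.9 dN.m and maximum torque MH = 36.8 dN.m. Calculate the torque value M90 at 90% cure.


M90 = ML + 0.9 * (MH - ML)
M90 = 3.9 + 0.9 * (36.8 - 3.9)
M90 = 3.9 + 0.9 * 32.9
M90 = 33.51 dN.m

33.51 dN.m


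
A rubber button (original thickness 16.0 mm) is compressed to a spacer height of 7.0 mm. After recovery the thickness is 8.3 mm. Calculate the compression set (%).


CS = (t0 - recovered) / (t0 - ts) * 100
= (16.0 - 8.3) / (16.0 - 7.0) * 100
= 7.7 / 9.0 * 100
= 85.6%

85.6%


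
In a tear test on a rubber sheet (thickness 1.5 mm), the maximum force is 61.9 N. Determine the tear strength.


Tear strength = force / thickness
= 61.9 / 1.5
= 41.27 N/mm

41.27 N/mm


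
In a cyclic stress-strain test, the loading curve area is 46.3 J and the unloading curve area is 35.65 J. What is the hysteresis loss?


Hysteresis loss = loading - unloading
= 46.3 - 35.65
= 10.65 J

10.65 J


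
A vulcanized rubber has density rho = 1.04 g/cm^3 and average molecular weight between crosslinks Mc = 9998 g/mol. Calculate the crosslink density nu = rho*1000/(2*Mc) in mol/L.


nu = rho * 1000 / (2 * Mc)
nu = 1.04 * 1000 / (2 * 9998)
nu = 1040.0 / 19996
nu = 0.0520 mol/L

0.0520 mol/L


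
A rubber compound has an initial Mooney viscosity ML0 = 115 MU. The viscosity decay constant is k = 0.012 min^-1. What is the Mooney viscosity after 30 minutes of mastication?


ML = ML0 * exp(-k * t)
ML = 115 * exp(-0.012 * 30)
ML = 115 * 0.6977
ML = 80.23 MU

80.23 MU


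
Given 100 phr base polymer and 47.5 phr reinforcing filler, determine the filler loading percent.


Filler % = filler / (rubber + filler) * 100
= 47.5 / (100 + 47.5) * 100
= 47.5 / 147.5 * 100
= 32.2%

32.2%


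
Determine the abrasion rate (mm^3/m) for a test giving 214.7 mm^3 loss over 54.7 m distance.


Rate = volume_loss / distance
= 214.7 / 54.7
= 3.925 mm^3/m

3.925 mm^3/m


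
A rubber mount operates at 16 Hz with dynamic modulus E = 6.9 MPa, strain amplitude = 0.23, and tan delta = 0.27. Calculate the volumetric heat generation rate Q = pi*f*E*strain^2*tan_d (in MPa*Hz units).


Q = pi * f * E * strain^2 * tan_d
= pi * 16 * 6.9 * 0.23^2 * 0.27
= pi * 16 * 6.9 * 0.0529 * 0.27
= 4.9538

Q = 4.9538


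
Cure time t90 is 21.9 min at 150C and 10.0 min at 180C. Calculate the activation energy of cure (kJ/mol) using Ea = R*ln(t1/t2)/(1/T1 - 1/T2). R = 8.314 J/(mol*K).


T1 = 423.15 K, T2 = 453.15 K
1/T1 - 1/T2 = 1.5645e-04
ln(t1/t2) = ln(21.9/10.0) = 0.7839
Ea = 8.314 * 0.7839 / 1.5645e-04 = 41656.8681 J/mol
Ea = 41.66 kJ/mol

41.66 kJ/mol


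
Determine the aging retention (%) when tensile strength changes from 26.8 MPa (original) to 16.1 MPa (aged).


Retention = aged / original * 100
= 16.1 / 26.8 * 100
= 60.1%

60.1%


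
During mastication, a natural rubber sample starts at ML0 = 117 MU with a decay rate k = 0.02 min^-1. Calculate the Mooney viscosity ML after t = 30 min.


ML = ML0 * exp(-k * t)
ML = 117 * exp(-0.02 * 30)
ML = 117 * 0.5488
ML = 64.21 MU

64.21 MU


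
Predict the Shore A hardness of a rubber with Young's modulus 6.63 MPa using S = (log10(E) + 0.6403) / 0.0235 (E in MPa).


log10(E) = 0.0235*S - 0.6403  =>  S = (log10(E) + 0.6403) / 0.0235
log10(6.63) = 0.821514
S = (0.821514 + 0.6403) / 0.0235 = 1.461814 / 0.0235
S = 62.2

Shore A = 62.2


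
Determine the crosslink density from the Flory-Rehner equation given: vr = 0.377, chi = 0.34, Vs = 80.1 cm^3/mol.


ln(1 - vr) = ln(1 - 0.377) = -0.4732
Numerator = -((-0.4732) + 0.377 + 0.34 * 0.377^2) = 0.0479
Denominator = 80.1 * (0.377^(1/3) - 0.377/2) = 42.7658
nu = 0.0479 / 42.7658 = 0.0011 mol/cm^3

0.0011 mol/cm^3


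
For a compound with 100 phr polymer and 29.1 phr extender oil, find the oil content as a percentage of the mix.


Oil % = oil / (100 + oil) * 100
= 29.1 / (100 + 29.1) * 100
= 29.1 / 129.1 * 100
= 22.54%

22.54%


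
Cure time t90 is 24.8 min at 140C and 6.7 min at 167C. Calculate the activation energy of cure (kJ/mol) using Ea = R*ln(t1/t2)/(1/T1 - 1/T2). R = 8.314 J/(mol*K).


T1 = 413.15 K, T2 = 440.15 K
1/T1 - 1/T2 = 1.4848e-04
ln(t1/t2) = ln(24.8/6.7) = 1.3087
Ea = 8.314 * 1.3087 / 1.4848e-04 = 73283.6025 J/mol
Ea = 73.28 kJ/mol

73.28 kJ/mol


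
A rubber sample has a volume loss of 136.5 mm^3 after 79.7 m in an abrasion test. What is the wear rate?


Rate = volume_loss / distance
= 136.5 / 79.7
= 1.713 mm^3/m

1.713 mm^3/m


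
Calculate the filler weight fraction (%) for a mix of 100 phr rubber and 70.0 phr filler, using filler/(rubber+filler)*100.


Filler % = filler / (rubber + filler) * 100
= 70.0 / (100 + 70.0) * 100
= 70.0 / 170.0 * 100
= 41.18%

41.18%


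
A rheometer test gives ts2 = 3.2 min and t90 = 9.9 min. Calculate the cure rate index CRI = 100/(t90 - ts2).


CRI = 100 / (t90 - ts2)
= 100 / (9.9 - 3.2)
= 100 / 6.7
= 14.93 min^-1

14.93 min^-1


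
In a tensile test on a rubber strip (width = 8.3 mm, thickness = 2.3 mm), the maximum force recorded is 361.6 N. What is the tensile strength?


Area = width * thickness = 8.3 * 2.3 = 19.09 mm^2
TS = force / area = 361.6 / 19.09 = 18.94 MPa

18.94 MPa
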